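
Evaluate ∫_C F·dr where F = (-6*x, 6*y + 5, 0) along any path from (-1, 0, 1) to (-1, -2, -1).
2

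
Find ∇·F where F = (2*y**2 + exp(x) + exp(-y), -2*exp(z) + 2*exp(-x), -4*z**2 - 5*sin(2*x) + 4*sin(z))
-8*z + exp(x) + 4*cos(z)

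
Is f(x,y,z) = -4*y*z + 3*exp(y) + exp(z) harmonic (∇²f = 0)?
No, ∇²f = 3*exp(y) + exp(z)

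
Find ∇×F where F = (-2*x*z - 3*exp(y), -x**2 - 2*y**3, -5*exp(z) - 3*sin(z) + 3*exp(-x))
(0, -2*x + 3*exp(-x), -2*x + 3*exp(y))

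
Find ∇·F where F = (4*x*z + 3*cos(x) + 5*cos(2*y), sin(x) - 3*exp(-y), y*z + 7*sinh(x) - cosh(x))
y + 4*z - 3*sin(x) + 3*exp(-y)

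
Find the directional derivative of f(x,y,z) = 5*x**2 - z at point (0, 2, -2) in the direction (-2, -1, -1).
sqrt(6)/6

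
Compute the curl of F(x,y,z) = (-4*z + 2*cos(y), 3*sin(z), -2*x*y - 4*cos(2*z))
(-2*x - 3*cos(z), 2*y - 4, 2*sin(y))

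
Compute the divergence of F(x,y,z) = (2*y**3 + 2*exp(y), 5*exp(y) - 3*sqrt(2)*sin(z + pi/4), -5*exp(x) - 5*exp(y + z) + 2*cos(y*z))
-2*y*sin(y*z) + 5*exp(y) - 5*exp(y + z)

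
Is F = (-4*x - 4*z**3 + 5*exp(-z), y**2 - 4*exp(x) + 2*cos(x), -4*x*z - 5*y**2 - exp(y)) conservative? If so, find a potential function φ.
No, ∇×F = (-10*y - exp(y), -12*z**2 + 4*z - 5*exp(-z), -4*exp(x) - 2*sin(x)) ≠ 0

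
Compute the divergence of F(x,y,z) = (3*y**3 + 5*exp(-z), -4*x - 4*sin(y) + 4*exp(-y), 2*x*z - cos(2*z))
2*x + 2*sin(2*z) - 4*cos(y) - 4*exp(-y)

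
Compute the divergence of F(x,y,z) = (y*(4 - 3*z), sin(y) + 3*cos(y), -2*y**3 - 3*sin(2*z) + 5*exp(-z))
-3*sin(y) + cos(y) - 6*cos(2*z) - 5*exp(-z)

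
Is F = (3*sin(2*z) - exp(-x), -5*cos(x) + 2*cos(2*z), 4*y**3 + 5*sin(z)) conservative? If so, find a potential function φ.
No, ∇×F = (12*y**2 + 4*sin(2*z), 6*cos(2*z), 5*sin(x)) ≠ 0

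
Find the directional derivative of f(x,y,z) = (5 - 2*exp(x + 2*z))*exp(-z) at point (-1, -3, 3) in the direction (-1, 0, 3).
sqrt(10)*(-4*exp(5) - 15)*exp(-3)/10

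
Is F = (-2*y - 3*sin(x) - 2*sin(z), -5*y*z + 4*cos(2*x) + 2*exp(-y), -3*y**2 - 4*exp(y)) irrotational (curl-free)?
No, ∇×F = (-y - 4*exp(y), -2*cos(z), 2 - 8*sin(2*x))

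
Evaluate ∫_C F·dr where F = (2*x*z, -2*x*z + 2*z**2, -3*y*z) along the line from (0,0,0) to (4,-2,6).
120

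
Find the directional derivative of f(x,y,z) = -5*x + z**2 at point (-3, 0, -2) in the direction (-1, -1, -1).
3*sqrt(3)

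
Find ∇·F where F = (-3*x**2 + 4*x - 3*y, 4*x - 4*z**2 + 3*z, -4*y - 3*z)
1 - 6*x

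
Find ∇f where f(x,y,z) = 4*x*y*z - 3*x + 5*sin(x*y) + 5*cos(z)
(4*y*z + 5*y*cos(x*y) - 3, x*(4*z + 5*cos(x*y)), 4*x*y - 5*sin(z))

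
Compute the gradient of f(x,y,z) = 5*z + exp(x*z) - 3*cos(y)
(z*exp(x*z), 3*sin(y), x*exp(x*z) + 5)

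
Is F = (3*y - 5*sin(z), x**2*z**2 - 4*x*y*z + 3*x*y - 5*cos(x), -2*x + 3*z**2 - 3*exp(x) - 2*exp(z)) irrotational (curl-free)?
No, ∇×F = (2*x*(-x*z + 2*y), 3*exp(x) - 5*cos(z) + 2, 2*x*z**2 - 4*y*z + 3*y + 5*sin(x) - 3)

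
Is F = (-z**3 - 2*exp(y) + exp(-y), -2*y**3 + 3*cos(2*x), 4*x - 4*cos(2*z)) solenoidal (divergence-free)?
No, ∇·F = -6*y**2 + 8*sin(2*z)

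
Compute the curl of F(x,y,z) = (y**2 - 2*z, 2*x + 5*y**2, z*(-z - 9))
(0, -2, 2 - 2*y)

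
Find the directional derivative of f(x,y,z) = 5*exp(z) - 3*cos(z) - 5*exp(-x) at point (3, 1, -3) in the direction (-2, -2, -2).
sqrt(3)*(-10/3 + exp(3)*sin(3))*exp(-3)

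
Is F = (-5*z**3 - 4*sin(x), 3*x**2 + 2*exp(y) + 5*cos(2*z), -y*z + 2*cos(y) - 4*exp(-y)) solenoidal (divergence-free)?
No, ∇·F = -y + 2*exp(y) - 4*cos(x)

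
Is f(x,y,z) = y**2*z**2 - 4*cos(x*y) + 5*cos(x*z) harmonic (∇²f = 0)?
No, ∇²f = 4*x**2*cos(x*y) - 5*x**2*cos(x*z) + 4*y**2*cos(x*y) + 2*y**2 - 5*z**2*cos(x*z) + 2*z**2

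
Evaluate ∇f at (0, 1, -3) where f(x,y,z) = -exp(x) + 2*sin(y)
(-1, 2*cos(1), 0)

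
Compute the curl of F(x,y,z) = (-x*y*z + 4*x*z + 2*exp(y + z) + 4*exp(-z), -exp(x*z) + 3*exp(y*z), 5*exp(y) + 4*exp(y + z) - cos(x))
(x*exp(x*z) - 3*y*exp(y*z) + 5*exp(y) + 4*exp(y + z), -x*y + 4*x + 2*exp(y + z) - sin(x) - 4*exp(-z), x*z - z*exp(x*z) - 2*exp(y + z))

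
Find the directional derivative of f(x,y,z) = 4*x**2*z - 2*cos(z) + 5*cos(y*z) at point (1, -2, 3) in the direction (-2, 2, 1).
-44/3 + 20*sin(6)/3 + 2*sin(3)/3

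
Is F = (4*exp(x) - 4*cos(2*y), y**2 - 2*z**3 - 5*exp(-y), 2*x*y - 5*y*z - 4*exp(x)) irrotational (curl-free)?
No, ∇×F = (2*x + 6*z**2 - 5*z, -2*y + 4*exp(x), -8*sin(2*y))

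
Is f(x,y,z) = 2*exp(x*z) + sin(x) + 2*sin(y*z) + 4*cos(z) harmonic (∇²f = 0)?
No, ∇²f = 2*x**2*exp(x*z) - 2*y**2*sin(y*z) + 2*z**2*exp(x*z) - 2*z**2*sin(y*z) - sin(x) - 4*cos(z)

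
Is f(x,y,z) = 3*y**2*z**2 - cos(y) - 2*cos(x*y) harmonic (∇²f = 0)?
No, ∇²f = 2*x**2*cos(x*y) + 2*y**2*cos(x*y) + 6*y**2 + 6*z**2 + cos(y)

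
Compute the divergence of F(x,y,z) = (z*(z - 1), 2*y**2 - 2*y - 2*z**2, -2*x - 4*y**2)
4*y - 2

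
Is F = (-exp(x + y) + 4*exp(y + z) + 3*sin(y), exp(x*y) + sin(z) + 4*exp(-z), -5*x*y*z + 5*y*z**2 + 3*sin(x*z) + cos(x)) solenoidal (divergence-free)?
No, ∇·F = -5*x*y + x*exp(x*y) + 3*x*cos(x*z) + 10*y*z - exp(x + y)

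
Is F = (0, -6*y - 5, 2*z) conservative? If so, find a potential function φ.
Yes, F is conservative. φ = -3*y**2 - 5*y + z**2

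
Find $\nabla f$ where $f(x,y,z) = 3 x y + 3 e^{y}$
(3*y, 3*x + 3*exp(y), 0)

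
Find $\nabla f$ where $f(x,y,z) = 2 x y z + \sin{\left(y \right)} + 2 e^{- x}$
(2*y*z - 2*exp(-x), 2*x*z + cos(y), 2*x*y)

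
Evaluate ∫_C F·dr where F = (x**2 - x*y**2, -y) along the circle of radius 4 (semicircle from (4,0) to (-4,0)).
-128/3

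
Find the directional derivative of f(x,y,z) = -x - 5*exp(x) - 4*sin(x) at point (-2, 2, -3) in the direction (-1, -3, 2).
sqrt(14)*((4*cos(2) + 1)*exp(2) + 5)*exp(-2)/14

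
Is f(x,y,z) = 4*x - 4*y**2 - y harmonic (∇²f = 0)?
No, ∇²f = -8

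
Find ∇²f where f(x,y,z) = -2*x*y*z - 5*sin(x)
5*sin(x)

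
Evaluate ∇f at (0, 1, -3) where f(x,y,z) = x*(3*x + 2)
(2, 0, 0)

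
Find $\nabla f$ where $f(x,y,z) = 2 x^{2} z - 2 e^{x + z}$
(4*x*z - 2*exp(x + z), 0, 2*x**2 - 2*exp(x + z))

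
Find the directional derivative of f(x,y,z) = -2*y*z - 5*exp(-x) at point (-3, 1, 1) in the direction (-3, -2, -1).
3*sqrt(14)*(2 - 5*exp(3))/14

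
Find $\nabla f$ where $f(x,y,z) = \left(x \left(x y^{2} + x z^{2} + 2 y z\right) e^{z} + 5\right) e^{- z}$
(2*x*y**2 + 2*x*z**2 + 2*y*z, 2*x*(x*y + z), (2*x*(x*z + y)*exp(z) - 5)*exp(-z))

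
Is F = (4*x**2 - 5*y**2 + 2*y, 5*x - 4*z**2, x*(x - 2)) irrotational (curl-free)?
No, ∇×F = (8*z, 2 - 2*x, 10*y + 3)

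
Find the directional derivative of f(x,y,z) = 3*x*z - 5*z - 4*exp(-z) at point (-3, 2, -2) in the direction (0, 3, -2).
4*sqrt(13)*(7 - 2*exp(2))/13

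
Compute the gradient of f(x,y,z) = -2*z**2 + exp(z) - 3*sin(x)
(-3*cos(x), 0, -4*z + exp(z))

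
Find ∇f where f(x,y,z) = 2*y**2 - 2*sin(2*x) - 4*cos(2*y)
(-4*cos(2*x), 4*y + 8*sin(2*y), 0)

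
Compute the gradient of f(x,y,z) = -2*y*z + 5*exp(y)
(0, -2*z + 5*exp(y), -2*y)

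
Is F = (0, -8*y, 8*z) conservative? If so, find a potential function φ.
Yes, F is conservative. φ = -4*y**2 + 4*z**2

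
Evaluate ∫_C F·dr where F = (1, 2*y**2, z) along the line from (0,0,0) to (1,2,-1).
41/6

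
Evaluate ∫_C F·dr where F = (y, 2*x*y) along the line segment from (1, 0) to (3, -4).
100/3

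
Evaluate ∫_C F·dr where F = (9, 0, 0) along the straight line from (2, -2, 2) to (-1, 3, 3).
-27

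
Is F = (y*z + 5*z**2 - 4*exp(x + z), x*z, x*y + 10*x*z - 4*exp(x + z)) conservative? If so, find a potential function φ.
Yes, F is conservative. φ = x*y*z + 5*x*z**2 - 4*exp(x + z)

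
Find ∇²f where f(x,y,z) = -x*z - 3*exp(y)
-3*exp(y)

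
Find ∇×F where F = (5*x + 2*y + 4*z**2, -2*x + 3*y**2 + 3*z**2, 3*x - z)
(-6*z, 8*z - 3, -4)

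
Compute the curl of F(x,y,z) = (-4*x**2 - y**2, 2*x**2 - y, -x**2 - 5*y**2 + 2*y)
(2 - 10*y, 2*x, 4*x + 2*y)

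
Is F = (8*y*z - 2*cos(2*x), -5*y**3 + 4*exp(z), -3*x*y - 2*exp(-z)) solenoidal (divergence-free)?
No, ∇·F = -15*y**2 + 4*sin(2*x) + 2*exp(-z)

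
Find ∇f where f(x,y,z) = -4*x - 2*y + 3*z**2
(-4, -2, 6*z)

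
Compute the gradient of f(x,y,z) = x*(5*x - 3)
(10*x - 3, 0, 0)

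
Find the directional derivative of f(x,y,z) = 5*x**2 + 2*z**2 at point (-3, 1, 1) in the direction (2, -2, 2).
-26*sqrt(3)/3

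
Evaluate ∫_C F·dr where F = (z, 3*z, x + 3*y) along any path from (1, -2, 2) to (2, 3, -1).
-1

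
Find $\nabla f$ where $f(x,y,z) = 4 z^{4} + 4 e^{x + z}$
(4*exp(x + z), 0, 16*z**3 + 4*exp(x + z))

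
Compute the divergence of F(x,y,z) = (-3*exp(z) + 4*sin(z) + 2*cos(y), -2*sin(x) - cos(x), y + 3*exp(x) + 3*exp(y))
0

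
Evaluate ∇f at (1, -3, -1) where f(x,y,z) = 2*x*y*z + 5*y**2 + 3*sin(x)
(3*cos(1) + 6, -32, -6)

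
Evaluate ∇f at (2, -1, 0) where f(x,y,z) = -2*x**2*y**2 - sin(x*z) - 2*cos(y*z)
(-8, 16, -2)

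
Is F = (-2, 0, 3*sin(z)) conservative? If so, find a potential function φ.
Yes, F is conservative. φ = -2*x - 3*cos(z)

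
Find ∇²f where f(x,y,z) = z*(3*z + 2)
6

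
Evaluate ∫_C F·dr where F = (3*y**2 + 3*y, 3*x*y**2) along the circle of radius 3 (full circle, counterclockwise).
135*pi/4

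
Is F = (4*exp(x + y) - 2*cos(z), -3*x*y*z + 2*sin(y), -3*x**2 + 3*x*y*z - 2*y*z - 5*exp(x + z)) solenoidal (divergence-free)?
No, ∇·F = 3*x*y - 3*x*z - 2*y + 4*exp(x + y) - 5*exp(x + z) + 2*cos(y)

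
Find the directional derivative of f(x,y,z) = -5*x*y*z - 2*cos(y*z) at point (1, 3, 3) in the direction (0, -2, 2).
0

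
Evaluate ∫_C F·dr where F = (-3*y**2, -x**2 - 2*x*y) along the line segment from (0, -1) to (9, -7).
-621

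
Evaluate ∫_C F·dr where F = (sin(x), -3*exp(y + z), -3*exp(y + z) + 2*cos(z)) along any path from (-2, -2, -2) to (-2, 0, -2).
3*(1 - exp(2))*exp(-4)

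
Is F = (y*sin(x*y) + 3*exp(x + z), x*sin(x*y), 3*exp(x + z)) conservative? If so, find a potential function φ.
Yes, F is conservative. φ = 3*exp(x + z) - cos(x*y)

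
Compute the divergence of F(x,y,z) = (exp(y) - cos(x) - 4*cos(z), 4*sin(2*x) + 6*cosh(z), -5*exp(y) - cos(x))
sin(x)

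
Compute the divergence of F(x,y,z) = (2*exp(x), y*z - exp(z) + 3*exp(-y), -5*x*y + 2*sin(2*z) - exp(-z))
z + 2*exp(x) + 4*cos(2*z) + exp(-z) - 3*exp(-y)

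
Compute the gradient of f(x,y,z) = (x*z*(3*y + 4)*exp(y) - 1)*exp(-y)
(z*(3*y + 4), 3*x*z + exp(-y), x*(3*y + 4))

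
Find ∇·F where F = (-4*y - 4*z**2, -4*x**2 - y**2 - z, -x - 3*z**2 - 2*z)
-2*y - 6*z - 2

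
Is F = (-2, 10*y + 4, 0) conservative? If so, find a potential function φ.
Yes, F is conservative. φ = -2*x + 5*y**2 + 4*y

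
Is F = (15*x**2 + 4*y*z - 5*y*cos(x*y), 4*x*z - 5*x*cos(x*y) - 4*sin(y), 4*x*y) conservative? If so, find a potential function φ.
Yes, F is conservative. φ = 5*x**3 + 4*x*y*z - 5*sin(x*y) + 4*cos(y)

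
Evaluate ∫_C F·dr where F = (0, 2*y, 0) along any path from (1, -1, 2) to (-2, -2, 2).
3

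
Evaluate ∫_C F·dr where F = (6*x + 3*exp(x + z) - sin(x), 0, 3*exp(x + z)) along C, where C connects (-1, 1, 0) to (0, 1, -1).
-2 - cos(1)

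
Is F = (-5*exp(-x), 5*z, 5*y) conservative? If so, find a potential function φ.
Yes, F is conservative. φ = 5*y*z + 5*exp(-x)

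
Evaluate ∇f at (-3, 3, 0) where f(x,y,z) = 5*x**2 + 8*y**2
(-30, 48, 0)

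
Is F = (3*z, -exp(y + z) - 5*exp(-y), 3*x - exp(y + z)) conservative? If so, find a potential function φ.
Yes, F is conservative. φ = 3*x*z - exp(y + z) + 5*exp(-y)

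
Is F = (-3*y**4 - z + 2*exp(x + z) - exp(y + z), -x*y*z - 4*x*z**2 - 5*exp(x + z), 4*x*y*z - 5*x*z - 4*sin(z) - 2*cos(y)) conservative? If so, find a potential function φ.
No, ∇×F = (x*y + 12*x*z + 5*exp(x + z) + 2*sin(y), -4*y*z + 5*z + 2*exp(x + z) - exp(y + z) - 1, 12*y**3 - y*z - 4*z**2 - 5*exp(x + z) + exp(y + z)) ≠ 0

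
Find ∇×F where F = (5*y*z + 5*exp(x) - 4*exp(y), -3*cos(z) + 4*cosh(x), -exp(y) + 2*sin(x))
(-exp(y) - 3*sin(z), 5*y - 2*cos(x), -5*z + 4*exp(y) + 4*sinh(x))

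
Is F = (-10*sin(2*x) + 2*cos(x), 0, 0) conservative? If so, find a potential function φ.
Yes, F is conservative. φ = 2*sin(x) + 5*cos(2*x)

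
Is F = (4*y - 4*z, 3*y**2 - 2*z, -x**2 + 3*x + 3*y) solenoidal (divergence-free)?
No, ∇·F = 6*y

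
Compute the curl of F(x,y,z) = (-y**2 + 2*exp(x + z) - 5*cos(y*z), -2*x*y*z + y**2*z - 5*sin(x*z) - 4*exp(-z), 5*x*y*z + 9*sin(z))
(2*x*y + 5*x*z + 5*x*cos(x*z) - y**2 - 4*exp(-z), -5*y*z + 5*y*sin(y*z) + 2*exp(x + z), -2*y*z + 2*y - 5*z*sin(y*z) - 5*z*cos(x*z))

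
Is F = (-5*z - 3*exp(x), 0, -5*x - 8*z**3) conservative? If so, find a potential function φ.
Yes, F is conservative. φ = -5*x*z - 2*z**4 - 3*exp(x)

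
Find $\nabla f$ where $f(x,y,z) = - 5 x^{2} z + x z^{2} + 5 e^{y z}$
(z*(-10*x + z), 5*z*exp(y*z), -5*x**2 + 2*x*z + 5*y*exp(y*z))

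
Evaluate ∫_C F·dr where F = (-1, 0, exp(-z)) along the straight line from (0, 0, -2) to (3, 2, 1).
-3 - exp(-1) + exp(2)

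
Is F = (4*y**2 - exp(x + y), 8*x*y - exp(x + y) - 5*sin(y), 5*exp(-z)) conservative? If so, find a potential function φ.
Yes, F is conservative. φ = 4*x*y**2 - exp(x + y) + 5*cos(y) - 5*exp(-z)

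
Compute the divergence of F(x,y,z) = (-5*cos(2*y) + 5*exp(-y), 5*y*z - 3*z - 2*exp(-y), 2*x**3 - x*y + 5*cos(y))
5*z + 2*exp(-y)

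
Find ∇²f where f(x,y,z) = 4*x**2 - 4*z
8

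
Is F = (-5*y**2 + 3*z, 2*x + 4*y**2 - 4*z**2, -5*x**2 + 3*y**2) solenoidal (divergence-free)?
No, ∇·F = 8*y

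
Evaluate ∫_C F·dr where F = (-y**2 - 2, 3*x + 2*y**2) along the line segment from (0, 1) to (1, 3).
14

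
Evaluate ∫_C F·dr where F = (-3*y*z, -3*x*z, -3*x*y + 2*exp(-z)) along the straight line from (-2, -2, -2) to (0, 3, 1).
-24 - 2*exp(-1) + 2*exp(2)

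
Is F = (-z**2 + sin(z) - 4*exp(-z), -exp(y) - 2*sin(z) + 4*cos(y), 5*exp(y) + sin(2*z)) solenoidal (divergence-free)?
No, ∇·F = -exp(y) - 4*sin(y) + 2*cos(2*z)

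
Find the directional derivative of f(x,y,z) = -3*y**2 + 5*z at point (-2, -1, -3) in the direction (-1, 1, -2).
-2*sqrt(6)/3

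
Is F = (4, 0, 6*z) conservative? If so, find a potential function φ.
Yes, F is conservative. φ = 4*x + 3*z**2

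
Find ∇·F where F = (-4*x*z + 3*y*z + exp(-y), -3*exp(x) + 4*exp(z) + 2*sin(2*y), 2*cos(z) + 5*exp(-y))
-4*z - 2*sin(z) + 4*cos(2*y)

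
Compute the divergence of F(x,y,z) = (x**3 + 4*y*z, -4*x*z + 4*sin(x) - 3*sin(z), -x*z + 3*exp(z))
3*x**2 - x + 3*exp(z)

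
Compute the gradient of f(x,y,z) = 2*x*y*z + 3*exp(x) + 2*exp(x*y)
(2*y*z + 2*y*exp(x*y) + 3*exp(x), 2*x*(z + exp(x*y)), 2*x*y)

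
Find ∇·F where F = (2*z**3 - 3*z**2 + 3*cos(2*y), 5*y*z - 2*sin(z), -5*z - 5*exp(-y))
5*z - 5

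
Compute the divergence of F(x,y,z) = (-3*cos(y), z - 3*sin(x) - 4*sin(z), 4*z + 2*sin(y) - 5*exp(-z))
4 + 5*exp(-z)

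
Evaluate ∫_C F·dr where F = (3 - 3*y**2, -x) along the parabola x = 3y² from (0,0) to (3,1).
7/2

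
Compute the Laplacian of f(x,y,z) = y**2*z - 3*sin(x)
2*z + 3*sin(x)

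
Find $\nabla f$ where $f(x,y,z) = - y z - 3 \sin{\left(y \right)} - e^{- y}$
(0, -z - 3*cos(y) + exp(-y), -y)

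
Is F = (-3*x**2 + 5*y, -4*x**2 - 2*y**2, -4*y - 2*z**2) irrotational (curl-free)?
No, ∇×F = (-4, 0, -8*x - 5)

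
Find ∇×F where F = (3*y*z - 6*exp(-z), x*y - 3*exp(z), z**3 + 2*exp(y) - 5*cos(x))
(2*exp(y) + 3*exp(z), 3*y - 5*sin(x) + 6*exp(-z), y - 3*z)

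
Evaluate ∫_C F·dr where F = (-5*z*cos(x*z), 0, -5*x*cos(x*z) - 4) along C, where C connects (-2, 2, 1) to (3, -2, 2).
-5*sin(2) - 4 - 5*sin(6)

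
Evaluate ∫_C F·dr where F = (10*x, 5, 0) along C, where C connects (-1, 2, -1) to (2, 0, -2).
5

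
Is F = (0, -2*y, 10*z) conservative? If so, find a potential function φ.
Yes, F is conservative. φ = -y**2 + 5*z**2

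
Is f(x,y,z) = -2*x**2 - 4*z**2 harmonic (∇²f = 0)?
No, ∇²f = -12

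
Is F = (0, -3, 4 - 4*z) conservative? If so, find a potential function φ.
Yes, F is conservative. φ = -3*y - 2*z**2 + 4*z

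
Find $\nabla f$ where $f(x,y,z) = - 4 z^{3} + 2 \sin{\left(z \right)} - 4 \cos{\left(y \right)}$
(0, 4*sin(y), -12*z**2 + 2*cos(z))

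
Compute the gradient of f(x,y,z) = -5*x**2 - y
(-10*x, -1, 0)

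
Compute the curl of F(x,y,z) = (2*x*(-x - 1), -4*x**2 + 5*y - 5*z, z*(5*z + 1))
(5, 0, -8*x)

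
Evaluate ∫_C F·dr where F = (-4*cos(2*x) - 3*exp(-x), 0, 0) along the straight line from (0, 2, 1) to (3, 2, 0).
-3 + 3*exp(-3) - 2*sin(6)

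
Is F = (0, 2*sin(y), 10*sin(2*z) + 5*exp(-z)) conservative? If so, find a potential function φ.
Yes, F is conservative. φ = -2*cos(y) - 5*cos(2*z) - 5*exp(-z)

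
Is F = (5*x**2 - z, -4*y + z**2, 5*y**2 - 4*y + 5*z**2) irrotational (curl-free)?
No, ∇×F = (10*y - 2*z - 4, -1, 0)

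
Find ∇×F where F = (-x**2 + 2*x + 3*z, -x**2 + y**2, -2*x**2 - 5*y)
(-5, 4*x + 3, -2*x)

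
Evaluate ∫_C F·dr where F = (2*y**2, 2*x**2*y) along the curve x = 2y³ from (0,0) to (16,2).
1664/5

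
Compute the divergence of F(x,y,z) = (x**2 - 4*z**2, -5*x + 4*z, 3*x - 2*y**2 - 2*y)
2*x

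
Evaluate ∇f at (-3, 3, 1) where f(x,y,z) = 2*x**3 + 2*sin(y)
(54, 2*cos(3), 0)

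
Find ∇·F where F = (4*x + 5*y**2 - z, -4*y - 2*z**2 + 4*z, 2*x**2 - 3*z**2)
-6*z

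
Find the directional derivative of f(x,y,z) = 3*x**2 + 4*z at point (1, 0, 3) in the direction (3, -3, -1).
14*sqrt(19)/19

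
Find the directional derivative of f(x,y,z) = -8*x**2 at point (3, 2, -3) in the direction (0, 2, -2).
0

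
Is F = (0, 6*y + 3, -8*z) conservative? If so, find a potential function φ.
Yes, F is conservative. φ = 3*y**2 + 3*y - 4*z**2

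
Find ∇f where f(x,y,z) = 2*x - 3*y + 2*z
(2, -3, 2)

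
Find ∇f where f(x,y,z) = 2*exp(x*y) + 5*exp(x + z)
(2*y*exp(x*y) + 5*exp(x + z), 2*x*exp(x*y), 5*exp(x + z))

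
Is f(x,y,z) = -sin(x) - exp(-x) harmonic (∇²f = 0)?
No, ∇²f = sin(x) - exp(-x)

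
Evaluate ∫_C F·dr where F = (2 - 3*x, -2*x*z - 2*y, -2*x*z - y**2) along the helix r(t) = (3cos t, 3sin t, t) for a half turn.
9*pi*(-pi - 1)/2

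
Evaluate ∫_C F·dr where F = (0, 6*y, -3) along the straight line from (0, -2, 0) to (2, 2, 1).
-3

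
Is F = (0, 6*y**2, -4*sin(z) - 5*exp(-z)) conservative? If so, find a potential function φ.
Yes, F is conservative. φ = 2*y**3 + 4*cos(z) + 5*exp(-z)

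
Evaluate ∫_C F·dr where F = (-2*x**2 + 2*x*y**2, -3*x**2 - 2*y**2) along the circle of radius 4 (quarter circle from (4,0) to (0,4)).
-256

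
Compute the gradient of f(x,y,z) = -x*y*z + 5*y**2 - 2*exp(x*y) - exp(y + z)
(y*(-z - 2*exp(x*y)), -x*z - 2*x*exp(x*y) + 10*y - exp(y + z), -x*y - exp(y + z))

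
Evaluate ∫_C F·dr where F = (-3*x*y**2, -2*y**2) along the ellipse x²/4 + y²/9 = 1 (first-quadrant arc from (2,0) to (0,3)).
9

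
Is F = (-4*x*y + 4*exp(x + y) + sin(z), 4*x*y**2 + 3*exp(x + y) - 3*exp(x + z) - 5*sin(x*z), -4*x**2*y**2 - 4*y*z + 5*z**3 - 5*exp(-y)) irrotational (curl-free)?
No, ∇×F = (-8*x**2*y + 5*x*cos(x*z) - 4*z + 3*exp(x + z) + 5*exp(-y), 8*x*y**2 + cos(z), 4*x + 4*y**2 - 5*z*cos(x*z) - exp(x + y) - 3*exp(x + z))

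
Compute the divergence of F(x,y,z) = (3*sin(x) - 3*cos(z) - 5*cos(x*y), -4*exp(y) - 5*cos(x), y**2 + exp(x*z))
x*exp(x*z) + 5*y*sin(x*y) - 4*exp(y) + 3*cos(x)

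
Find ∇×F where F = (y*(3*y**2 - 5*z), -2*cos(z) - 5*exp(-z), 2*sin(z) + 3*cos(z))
(-2*sin(z) - 5*exp(-z), -5*y, -9*y**2 + 5*z)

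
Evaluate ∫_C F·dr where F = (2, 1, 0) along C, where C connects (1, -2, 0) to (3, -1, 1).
5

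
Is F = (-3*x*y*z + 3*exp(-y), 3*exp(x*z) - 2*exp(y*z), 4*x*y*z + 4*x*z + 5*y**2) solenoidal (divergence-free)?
No, ∇·F = 4*x*y + 4*x - 3*y*z - 2*z*exp(y*z)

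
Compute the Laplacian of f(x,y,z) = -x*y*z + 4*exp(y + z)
8*exp(y + z)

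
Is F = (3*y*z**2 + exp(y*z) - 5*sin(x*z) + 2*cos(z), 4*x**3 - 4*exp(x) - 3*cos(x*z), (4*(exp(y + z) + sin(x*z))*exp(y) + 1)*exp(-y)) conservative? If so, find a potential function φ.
No, ∇×F = (-3*x*sin(x*z) + 4*exp(y + z) - exp(-y), -5*x*cos(x*z) + 6*y*z + y*exp(y*z) - 4*z*cos(x*z) - 2*sin(z), 12*x**2 - 3*z**2 - z*exp(y*z) + 3*z*sin(x*z) - 4*exp(x)) ≠ 0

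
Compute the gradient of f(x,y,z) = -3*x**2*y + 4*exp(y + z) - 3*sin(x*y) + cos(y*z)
(-3*y*(2*x + cos(x*y)), -3*x**2 - 3*x*cos(x*y) - z*sin(y*z) + 4*exp(y + z), -y*sin(y*z) + 4*exp(y + z))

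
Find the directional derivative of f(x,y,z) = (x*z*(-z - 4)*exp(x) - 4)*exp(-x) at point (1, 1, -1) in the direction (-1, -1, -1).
sqrt(3)*(-4 - E)*exp(-1)/3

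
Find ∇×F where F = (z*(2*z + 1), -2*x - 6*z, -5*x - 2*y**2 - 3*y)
(3 - 4*y, 4*z + 6, -2)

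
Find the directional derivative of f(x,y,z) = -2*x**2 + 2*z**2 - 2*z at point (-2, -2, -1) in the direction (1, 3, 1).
2*sqrt(11)/11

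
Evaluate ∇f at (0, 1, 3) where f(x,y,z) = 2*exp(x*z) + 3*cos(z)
(6, 0, -3*sin(3))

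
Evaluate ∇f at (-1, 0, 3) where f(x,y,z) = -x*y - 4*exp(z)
(0, 1, -4*exp(3))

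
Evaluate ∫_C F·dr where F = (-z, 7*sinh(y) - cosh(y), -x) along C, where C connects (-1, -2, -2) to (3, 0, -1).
-7*cosh(2) - sinh(2) + 12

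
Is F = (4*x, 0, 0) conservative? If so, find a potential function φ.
Yes, F is conservative. φ = 2*x**2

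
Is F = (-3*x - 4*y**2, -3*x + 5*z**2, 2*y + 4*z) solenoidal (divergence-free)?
No, ∇·F = 1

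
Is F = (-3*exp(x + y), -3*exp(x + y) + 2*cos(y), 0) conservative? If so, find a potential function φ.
Yes, F is conservative. φ = -3*exp(x + y) + 2*sin(y)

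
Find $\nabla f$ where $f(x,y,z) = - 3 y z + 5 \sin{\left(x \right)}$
(5*cos(x), -3*z, -3*y)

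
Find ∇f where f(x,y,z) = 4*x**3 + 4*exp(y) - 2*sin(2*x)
(12*x**2 - 4*cos(2*x), 4*exp(y), 0)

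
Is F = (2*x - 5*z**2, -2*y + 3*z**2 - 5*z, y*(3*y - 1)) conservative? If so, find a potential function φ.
No, ∇×F = (6*y - 6*z + 4, -10*z, 0) ≠ 0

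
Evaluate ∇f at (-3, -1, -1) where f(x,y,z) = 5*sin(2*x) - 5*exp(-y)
(10*cos(6), 5*E, 0)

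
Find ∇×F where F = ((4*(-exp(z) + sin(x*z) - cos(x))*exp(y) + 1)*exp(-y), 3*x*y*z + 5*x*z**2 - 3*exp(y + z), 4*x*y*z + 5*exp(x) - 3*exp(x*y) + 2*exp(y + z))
(-3*x*y - 6*x*z - 3*x*exp(x*y) + 5*exp(y + z), 4*x*cos(x*z) - 4*y*z + 3*y*exp(x*y) - 5*exp(x) - 4*exp(z), 3*y*z + 5*z**2 + exp(-y))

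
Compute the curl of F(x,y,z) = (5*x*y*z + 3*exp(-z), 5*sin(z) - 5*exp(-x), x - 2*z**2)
(-5*cos(z), 5*x*y - 1 - 3*exp(-z), -5*x*z + 5*exp(-x))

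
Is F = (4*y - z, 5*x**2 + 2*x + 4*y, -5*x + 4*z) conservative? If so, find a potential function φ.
No, ∇×F = (0, 4, 10*x - 2) ≠ 0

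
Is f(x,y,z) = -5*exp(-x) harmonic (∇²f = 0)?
No, ∇²f = -5*exp(-x)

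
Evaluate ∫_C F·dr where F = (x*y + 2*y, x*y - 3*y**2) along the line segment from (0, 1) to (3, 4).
-21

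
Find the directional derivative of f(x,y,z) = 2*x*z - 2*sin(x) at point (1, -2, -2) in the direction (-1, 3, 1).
2*sqrt(11)*(cos(1) + 3)/11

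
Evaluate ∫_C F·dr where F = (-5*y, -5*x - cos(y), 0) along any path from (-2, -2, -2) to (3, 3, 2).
-25 - sin(2) - sin(3)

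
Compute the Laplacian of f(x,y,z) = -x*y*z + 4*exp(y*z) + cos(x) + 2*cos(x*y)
-2*x**2*cos(x*y) + 4*y**2*exp(y*z) - 2*y**2*cos(x*y) + 4*z**2*exp(y*z) - cos(x)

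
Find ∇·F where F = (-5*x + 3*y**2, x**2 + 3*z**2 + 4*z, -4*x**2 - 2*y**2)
-5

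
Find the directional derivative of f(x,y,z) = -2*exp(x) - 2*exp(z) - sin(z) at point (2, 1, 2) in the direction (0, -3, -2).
2*sqrt(13)*(cos(2) + 2*exp(2))/13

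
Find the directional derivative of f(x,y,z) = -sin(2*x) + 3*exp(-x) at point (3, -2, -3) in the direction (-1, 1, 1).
sqrt(3)*(3 + 2*exp(3)*cos(6))*exp(-3)/3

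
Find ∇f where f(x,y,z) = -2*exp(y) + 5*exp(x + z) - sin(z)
(5*exp(x + z), -2*exp(y), 5*exp(x + z) - cos(z))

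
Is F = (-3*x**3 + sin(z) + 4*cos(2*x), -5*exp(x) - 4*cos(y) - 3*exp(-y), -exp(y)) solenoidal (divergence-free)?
No, ∇·F = -9*x**2 - 8*sin(2*x) + 4*sin(y) + 3*exp(-y)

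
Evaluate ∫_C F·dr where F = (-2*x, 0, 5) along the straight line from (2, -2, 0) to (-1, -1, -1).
-2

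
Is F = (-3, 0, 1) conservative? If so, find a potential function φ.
Yes, F is conservative. φ = -3*x + z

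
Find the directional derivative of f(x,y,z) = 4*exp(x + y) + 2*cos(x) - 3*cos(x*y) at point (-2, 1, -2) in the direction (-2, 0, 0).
-4*exp(-1) + sin(2)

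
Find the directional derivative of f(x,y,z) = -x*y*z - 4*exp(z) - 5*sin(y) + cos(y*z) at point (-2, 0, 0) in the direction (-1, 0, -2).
8*sqrt(5)/5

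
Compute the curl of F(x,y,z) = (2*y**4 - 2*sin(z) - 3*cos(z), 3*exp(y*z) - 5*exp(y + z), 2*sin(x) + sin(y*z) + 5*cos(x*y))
(-5*x*sin(x*y) - 3*y*exp(y*z) + z*cos(y*z) + 5*exp(y + z), 5*y*sin(x*y) + 3*sin(z) - 2*cos(x) - 2*cos(z), -8*y**3)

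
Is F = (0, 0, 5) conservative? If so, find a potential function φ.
Yes, F is conservative. φ = 5*z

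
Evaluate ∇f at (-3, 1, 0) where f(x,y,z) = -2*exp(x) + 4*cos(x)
(-2*exp(-3) + 4*sin(3), 0, 0)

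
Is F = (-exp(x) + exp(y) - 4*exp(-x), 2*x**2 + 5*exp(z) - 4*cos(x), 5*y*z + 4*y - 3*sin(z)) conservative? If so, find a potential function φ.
No, ∇×F = (5*z - 5*exp(z) + 4, 0, 4*x - exp(y) + 4*sin(x)) ≠ 0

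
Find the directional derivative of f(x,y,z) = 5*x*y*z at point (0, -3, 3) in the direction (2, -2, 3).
-90*sqrt(17)/17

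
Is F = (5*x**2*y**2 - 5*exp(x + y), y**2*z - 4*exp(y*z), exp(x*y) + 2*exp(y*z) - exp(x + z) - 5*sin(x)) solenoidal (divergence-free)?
No, ∇·F = 10*x*y**2 + 2*y*z + 2*y*exp(y*z) - 4*z*exp(y*z) - 5*exp(x + y) - exp(x + z)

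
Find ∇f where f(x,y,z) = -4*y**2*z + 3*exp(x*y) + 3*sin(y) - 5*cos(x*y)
(y*(3*exp(x*y) + 5*sin(x*y)), 3*x*exp(x*y) + 5*x*sin(x*y) - 8*y*z + 3*cos(y), -4*y**2)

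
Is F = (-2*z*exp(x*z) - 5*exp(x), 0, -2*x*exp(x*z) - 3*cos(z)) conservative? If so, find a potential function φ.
Yes, F is conservative. φ = -5*exp(x) - 2*exp(x*z) - 3*sin(z)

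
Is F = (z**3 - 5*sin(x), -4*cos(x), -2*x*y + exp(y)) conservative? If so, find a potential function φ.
No, ∇×F = (-2*x + exp(y), 2*y + 3*z**2, 4*sin(x)) ≠ 0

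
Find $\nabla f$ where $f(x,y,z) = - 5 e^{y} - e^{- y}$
(0, -5*exp(y) + exp(-y), 0)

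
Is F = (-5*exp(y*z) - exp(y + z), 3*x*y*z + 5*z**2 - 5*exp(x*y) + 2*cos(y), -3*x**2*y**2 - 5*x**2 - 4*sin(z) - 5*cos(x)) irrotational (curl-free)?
No, ∇×F = (-6*x**2*y - 3*x*y - 10*z, 6*x*y**2 + 10*x - 5*y*exp(y*z) - exp(y + z) - 5*sin(x), 3*y*z - 5*y*exp(x*y) + 5*z*exp(y*z) + exp(y + z))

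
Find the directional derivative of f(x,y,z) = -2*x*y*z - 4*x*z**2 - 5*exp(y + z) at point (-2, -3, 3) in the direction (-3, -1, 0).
47*sqrt(10)/10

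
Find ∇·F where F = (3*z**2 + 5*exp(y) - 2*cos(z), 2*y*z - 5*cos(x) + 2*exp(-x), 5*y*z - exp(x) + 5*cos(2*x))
5*y + 2*z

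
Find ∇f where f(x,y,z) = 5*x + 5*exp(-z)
(5, 0, -5*exp(-z))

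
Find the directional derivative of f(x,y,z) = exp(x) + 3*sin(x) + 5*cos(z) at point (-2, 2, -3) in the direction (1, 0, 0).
3*cos(2) + exp(-2)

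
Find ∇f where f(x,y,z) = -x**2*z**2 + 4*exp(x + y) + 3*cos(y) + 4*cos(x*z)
(-2*x*z**2 - 4*z*sin(x*z) + 4*exp(x + y), 4*exp(x + y) - 3*sin(y), -2*x*(x*z + 2*sin(x*z)))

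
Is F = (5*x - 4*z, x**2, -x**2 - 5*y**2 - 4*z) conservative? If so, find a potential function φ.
No, ∇×F = (-10*y, 2*x - 4, 2*x) ≠ 0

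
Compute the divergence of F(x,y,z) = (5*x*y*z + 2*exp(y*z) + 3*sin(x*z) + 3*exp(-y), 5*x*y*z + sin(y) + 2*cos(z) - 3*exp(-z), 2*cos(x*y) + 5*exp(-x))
5*x*z + 5*y*z + 3*z*cos(x*z) + cos(y)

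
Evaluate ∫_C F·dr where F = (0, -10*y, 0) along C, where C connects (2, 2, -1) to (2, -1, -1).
15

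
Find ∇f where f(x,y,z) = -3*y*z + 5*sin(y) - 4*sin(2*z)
(0, -3*z + 5*cos(y), -3*y - 8*cos(2*z))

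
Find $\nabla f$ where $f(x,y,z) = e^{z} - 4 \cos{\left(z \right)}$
(0, 0, exp(z) + 4*sin(z))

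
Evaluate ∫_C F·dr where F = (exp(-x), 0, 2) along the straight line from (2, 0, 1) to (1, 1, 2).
-exp(-1) + exp(-2) + 2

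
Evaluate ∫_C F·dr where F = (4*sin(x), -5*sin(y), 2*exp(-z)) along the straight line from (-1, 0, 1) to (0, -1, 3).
-9 - 2*exp(-3) + 2*exp(-1) + 9*cos(1)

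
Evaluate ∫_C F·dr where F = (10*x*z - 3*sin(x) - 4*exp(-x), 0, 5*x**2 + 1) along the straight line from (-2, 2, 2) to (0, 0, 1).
-34 - 4*exp(2) - 3*cos(2)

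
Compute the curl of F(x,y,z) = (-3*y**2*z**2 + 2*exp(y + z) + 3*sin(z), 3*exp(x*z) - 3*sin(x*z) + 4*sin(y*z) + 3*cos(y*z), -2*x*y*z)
(-2*x*z - 3*x*exp(x*z) + 3*x*cos(x*z) + 3*y*sin(y*z) - 4*y*cos(y*z), -6*y**2*z + 2*y*z + 2*exp(y + z) + 3*cos(z), 6*y*z**2 + 3*z*exp(x*z) - 3*z*cos(x*z) - 2*exp(y + z))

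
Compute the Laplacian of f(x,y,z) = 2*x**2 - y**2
2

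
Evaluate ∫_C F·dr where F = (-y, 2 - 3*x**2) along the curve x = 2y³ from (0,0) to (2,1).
-17/14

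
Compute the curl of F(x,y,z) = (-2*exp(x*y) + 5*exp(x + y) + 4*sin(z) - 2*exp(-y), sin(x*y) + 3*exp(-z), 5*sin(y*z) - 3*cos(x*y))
(3*x*sin(x*y) + 5*z*cos(y*z) + 3*exp(-z), -3*y*sin(x*y) + 4*cos(z), 2*x*exp(x*y) + y*cos(x*y) - 5*exp(x + y) - 2*exp(-y))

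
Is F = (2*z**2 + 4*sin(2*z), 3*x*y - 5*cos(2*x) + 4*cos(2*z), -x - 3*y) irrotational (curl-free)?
No, ∇×F = (8*sin(2*z) - 3, 4*z + 8*cos(2*z) + 1, 3*y + 10*sin(2*x))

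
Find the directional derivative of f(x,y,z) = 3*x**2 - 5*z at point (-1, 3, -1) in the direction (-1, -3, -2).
8*sqrt(14)/7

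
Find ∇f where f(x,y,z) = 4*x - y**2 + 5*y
(4, 5 - 2*y, 0)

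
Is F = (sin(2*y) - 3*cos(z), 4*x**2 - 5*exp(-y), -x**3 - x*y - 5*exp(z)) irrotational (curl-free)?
No, ∇×F = (-x, 3*x**2 + y + 3*sin(z), 8*x - 2*cos(2*y))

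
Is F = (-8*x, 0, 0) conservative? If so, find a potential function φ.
Yes, F is conservative. φ = -4*x**2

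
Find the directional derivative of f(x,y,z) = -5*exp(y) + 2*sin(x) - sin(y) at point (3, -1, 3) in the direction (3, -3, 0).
sqrt(2)*(2*E*cos(3) + E*cos(1) + 5)*exp(-1)/2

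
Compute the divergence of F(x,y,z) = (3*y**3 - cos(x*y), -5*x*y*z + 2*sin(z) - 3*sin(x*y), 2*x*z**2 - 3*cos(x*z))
-x*z + 3*x*sin(x*z) - 3*x*cos(x*y) + y*sin(x*y)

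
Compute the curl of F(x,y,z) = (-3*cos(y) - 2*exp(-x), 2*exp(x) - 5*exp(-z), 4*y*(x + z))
(4*x + 4*z - 5*exp(-z), -4*y, 2*exp(x) - 3*sin(y))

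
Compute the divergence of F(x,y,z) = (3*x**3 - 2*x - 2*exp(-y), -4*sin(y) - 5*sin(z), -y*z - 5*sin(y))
9*x**2 - y - 4*cos(y) - 2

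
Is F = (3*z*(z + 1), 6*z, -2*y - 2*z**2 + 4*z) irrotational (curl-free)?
No, ∇×F = (-8, 6*z + 3, 0)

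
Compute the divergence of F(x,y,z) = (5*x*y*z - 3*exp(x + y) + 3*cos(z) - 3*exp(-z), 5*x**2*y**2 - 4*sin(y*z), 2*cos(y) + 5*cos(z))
10*x**2*y + 5*y*z - 4*z*cos(y*z) - 3*exp(x + y) - 5*sin(z)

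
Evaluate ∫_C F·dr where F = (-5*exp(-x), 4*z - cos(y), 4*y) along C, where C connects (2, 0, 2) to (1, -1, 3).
-12 - 5*exp(-2) + sin(1) + 5*exp(-1)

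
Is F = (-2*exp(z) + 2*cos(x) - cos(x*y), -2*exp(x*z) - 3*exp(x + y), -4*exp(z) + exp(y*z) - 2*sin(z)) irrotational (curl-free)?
No, ∇×F = (2*x*exp(x*z) + z*exp(y*z), -2*exp(z), -x*sin(x*y) - 2*z*exp(x*z) - 3*exp(x + y))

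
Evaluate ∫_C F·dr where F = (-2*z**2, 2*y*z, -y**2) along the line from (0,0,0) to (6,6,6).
-72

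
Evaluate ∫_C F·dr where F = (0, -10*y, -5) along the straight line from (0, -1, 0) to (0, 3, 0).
-40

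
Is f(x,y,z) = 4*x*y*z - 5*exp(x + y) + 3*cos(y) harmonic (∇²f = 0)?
No, ∇²f = -10*exp(x + y) - 3*cos(y)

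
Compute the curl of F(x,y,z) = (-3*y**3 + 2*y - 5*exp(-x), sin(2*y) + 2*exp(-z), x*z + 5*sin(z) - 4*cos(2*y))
(8*sin(2*y) + 2*exp(-z), -z, 9*y**2 - 2)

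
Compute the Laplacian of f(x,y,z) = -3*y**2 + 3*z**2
0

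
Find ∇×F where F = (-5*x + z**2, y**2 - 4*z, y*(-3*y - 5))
(-6*y - 1, 2*z, 0)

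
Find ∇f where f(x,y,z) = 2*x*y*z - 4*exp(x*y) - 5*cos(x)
(2*y*z - 4*y*exp(x*y) + 5*sin(x), 2*x*(z - 2*exp(x*y)), 2*x*y)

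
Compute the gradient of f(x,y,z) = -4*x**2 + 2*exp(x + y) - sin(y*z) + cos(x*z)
(-8*x - z*sin(x*z) + 2*exp(x + y), -z*cos(y*z) + 2*exp(x + y), -x*sin(x*z) - y*cos(y*z))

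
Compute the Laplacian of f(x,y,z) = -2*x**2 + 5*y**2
6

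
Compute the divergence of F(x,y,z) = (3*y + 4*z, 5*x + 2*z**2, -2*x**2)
0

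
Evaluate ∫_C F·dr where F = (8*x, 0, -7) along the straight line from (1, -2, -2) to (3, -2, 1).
11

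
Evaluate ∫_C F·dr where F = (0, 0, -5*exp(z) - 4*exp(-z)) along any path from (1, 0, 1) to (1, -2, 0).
-1 + cosh(1) + 9*sinh(1)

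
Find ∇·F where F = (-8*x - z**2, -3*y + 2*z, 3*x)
-11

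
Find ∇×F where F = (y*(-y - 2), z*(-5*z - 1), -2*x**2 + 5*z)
(10*z + 1, 4*x, 2*y + 2)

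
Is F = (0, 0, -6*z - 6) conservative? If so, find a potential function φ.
Yes, F is conservative. φ = 3*z*(-z - 2)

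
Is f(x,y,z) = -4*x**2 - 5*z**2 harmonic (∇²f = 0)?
No, ∇²f = -18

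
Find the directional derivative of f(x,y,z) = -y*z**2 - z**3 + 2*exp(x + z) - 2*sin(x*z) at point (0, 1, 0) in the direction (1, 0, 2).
6*sqrt(5)/5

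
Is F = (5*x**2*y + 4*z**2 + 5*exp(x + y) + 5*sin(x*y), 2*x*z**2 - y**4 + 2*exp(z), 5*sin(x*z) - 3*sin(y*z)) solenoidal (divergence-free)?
No, ∇·F = 10*x*y + 5*x*cos(x*z) - 4*y**3 + 5*y*cos(x*y) - 3*y*cos(y*z) + 5*exp(x + y)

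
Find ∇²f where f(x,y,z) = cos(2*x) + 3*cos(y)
-4*cos(2*x) - 3*cos(y)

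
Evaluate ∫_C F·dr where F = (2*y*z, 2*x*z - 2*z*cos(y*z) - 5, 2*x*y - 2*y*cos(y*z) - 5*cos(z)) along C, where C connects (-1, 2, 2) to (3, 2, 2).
32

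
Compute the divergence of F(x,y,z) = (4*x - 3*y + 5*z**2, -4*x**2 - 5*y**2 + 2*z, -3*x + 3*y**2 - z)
3 - 10*y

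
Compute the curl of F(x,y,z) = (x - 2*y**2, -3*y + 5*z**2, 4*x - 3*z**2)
(-10*z, -4, 4*y)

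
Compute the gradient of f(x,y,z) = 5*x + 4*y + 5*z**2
(5, 4, 10*z)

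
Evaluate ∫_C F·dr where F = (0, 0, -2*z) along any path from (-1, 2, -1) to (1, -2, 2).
-3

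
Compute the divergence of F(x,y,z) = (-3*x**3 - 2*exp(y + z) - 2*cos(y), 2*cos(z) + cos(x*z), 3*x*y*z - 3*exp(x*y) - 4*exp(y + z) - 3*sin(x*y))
-9*x**2 + 3*x*y - 4*exp(y + z)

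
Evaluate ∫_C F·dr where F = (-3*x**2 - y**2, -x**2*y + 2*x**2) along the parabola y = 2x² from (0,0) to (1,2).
-17/15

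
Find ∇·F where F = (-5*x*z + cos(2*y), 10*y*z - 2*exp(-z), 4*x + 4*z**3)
z*(12*z + 5)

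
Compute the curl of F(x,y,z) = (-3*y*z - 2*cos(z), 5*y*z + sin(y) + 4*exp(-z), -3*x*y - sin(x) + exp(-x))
(-3*x - 5*y + 4*exp(-z), 2*sin(z) + cos(x) + exp(-x), 3*z)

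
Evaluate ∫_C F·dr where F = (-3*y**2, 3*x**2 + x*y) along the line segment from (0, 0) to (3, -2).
-26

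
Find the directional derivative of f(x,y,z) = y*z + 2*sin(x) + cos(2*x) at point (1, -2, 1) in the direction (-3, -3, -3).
sqrt(3)*(-2*cos(1) + 1 + 2*sin(2))/3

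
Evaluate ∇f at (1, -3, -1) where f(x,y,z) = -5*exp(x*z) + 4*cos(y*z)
(5*exp(-1), 4*sin(3), -5*exp(-1) + 12*sin(3))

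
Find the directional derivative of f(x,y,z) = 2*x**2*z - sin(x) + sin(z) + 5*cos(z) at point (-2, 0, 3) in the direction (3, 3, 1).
sqrt(19)*(-64 + cos(3) - 5*sin(3) - 3*cos(2))/19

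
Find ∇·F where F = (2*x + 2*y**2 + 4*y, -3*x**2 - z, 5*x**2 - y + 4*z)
6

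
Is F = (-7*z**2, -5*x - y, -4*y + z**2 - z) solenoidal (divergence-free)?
No, ∇·F = 2*z - 2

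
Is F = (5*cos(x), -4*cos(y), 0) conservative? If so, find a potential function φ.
Yes, F is conservative. φ = 5*sin(x) - 4*sin(y)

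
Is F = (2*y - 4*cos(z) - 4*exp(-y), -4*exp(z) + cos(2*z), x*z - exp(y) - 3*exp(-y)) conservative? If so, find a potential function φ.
No, ∇×F = (-exp(y) + 4*exp(z) + 2*sin(2*z) + 3*exp(-y), -z + 4*sin(z), -2 - 4*exp(-y)) ≠ 0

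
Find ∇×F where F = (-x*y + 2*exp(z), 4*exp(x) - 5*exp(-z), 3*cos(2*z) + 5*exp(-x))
(-5*exp(-z), 2*exp(z) + 5*exp(-x), x + 4*exp(x))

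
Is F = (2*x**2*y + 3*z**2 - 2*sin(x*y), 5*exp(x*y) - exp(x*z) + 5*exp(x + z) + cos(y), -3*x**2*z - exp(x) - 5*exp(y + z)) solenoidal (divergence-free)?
No, ∇·F = -3*x**2 + 4*x*y + 5*x*exp(x*y) - 2*y*cos(x*y) - 5*exp(y + z) - sin(y)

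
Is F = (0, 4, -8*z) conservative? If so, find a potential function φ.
Yes, F is conservative. φ = 4*y - 4*z**2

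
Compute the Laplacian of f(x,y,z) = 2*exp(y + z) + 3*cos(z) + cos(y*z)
-y**2*cos(y*z) - z**2*cos(y*z) + 4*exp(y + z) - 3*cos(z)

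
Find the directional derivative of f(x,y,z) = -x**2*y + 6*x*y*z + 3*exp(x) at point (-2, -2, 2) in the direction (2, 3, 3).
sqrt(22)*(3 - 38*exp(2))*exp(-2)/11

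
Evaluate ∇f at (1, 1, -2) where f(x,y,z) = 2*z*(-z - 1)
(0, 0, 6)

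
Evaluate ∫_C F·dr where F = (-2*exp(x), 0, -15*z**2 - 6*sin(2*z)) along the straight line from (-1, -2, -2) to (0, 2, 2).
-82 + 2*exp(-1)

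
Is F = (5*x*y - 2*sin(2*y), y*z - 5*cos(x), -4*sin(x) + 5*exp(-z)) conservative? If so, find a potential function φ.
No, ∇×F = (-y, 4*cos(x), -5*x + 5*sin(x) + 4*cos(2*y)) ≠ 0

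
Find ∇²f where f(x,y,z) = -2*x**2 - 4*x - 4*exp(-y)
-4 - 4*exp(-y)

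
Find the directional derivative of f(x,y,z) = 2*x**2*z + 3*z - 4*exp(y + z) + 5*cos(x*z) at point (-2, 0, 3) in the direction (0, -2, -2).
sqrt(2)*(-11 + 10*sin(6) + 8*exp(3))/2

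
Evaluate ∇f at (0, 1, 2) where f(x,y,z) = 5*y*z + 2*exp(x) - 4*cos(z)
(2, 10, 4*sin(2) + 5)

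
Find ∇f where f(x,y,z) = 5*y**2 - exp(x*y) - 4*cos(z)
(-y*exp(x*y), -x*exp(x*y) + 10*y, 4*sin(z))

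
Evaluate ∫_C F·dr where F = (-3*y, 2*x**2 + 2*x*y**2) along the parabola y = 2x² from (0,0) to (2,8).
4208/7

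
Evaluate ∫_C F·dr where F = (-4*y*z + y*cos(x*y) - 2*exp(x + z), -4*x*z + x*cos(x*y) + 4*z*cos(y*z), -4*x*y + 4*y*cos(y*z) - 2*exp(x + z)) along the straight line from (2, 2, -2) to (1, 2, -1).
-24 - 3*sin(2) + 3*sin(4)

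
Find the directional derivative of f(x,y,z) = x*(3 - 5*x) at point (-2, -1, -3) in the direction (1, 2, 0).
23*sqrt(5)/5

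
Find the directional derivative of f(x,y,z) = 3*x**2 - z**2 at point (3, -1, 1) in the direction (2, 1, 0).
36*sqrt(5)/5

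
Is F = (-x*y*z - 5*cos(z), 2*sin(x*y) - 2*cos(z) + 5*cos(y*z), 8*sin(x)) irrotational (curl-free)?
No, ∇×F = (5*y*sin(y*z) - 2*sin(z), -x*y + 5*sin(z) - 8*cos(x), x*z + 2*y*cos(x*y))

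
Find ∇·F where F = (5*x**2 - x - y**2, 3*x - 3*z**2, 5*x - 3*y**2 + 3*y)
10*x - 1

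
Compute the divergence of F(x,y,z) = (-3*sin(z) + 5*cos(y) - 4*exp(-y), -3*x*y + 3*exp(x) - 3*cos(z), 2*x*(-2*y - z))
-5*x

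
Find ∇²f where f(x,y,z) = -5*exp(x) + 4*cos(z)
-5*exp(x) - 4*cos(z)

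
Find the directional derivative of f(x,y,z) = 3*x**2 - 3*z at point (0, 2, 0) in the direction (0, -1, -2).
6*sqrt(5)/5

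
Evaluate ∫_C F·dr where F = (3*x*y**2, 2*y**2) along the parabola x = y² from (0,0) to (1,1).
5/3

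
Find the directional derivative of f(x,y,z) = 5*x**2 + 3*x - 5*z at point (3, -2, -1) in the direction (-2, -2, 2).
-38*sqrt(3)/3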